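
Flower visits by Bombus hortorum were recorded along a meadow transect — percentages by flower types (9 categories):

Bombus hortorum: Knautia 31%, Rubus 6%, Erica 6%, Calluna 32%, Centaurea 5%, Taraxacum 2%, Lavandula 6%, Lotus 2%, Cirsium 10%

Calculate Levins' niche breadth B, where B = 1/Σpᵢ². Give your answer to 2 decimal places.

4.49

Convert percentages to proportions (divide by 100).
Σpᵢ² = 0.31² + 0.06² + 0.06² + 0.32² + 0.05² + 0.02² + 0.06² + 0.02² + 0.10² = 0.0961 + 0.0036 + 0.0036 + 0.1024 + 0.0025 + 0.0004 + 0.0036 + 0.0004 + 0.0100 = 0.2226
B = 1 / 0.2226 = 4.4924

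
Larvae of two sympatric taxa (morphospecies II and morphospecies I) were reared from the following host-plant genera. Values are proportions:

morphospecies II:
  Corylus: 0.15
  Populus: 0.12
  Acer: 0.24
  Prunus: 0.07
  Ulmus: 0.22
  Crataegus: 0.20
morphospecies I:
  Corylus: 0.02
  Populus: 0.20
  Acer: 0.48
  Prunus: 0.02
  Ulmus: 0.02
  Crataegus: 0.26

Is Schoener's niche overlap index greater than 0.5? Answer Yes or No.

Yes

Σ|p₁ᵢ − p₂ᵢ| = 0.13 + 0.08 + 0.24 + 0.05 + 0.20 + 0.06 = 0.76
D = 1 − ½ × 0.76 = 1 − 0.380 = 0.6200
D = 0.6200 > 0.5 → Yes.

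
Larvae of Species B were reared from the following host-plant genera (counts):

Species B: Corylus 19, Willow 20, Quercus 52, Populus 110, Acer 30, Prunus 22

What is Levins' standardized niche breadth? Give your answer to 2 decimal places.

Proportions for Species B (n=253): 19/253=0.0751, 20/253=0.0791, 52/253=0.2055, 110/253=0.4348, 30/253=0.1186, 22/253=0.0870
Σpᵢ² = 0.0751² + 0.0791² + 0.2055² + 0.4348² + 0.1186² + 0.0870² = 0.005640 + 0.006257 + 0.042230 + 0.189051 + 0.014066 + 0.007569 = 0.264813
B = 1 / 0.264813 = 3.7762
Bₛ = (B − 1)/(n − 1) = (3.7762 − 1)/(6 − 1) = 2.7762/5 = 0.5552

0.56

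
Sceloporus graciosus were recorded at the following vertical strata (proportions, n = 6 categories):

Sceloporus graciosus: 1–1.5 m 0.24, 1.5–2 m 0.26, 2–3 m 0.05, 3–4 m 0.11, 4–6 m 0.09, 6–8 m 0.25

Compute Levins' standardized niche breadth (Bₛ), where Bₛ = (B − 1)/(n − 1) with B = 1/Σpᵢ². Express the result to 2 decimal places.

Σpᵢ² = 0.24² + 0.26² + 0.05² + 0.11² + 0.09² + 0.25² = 0.0576 + 0.0676 + 0.0025 + 0.0121 + 0.0081 + 0.0625 = 0.2104
B = 1 / 0.2104 = 4.7529
Bₛ = (B − 1)/(n − 1) = (4.7529 − 1)/(6 − 1) = 3.7529/5 = 0.7506

0.75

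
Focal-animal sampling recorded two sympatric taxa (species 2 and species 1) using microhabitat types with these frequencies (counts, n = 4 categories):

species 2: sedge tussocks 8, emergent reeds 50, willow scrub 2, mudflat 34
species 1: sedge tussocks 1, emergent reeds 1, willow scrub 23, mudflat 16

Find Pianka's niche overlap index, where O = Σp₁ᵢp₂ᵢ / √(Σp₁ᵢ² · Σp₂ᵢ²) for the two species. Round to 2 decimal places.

0.38

Proportions for species 2 (n=94): 8/94=0.0851, 50/94=0.5319, 2/94=0.0213, 34/94=0.3617
Proportions for species 1 (n=41): 1/41=0.0244, 1/41=0.0244, 23/41=0.5610, 16/41=0.3902
Σ p₁ᵢp₂ᵢ = 0.002076 + 0.012978 + 0.011949 + 0.141135 = 0.168138
Σp_1ᵢ² = 0.0851² + 0.5319² + 0.0213² + 0.3617² = 0.007242 + 0.282918 + 0.000454 + 0.130827 = 0.421441
Σp_2ᵢ² = 0.0244² + 0.0244² + 0.5610² + 0.3902² = 0.000595 + 0.000595 + 0.314721 + 0.152256 = 0.468167
O = 0.168138 / √(0.421441 × 0.468167) = 0.168138 / 0.4441900 = 0.3785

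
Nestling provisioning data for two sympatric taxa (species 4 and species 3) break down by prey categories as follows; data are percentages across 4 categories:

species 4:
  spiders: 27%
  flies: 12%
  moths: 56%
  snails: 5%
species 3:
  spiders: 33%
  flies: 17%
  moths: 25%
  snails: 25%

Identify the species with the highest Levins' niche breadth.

species 3

Convert percentages to proportions (divide by 100).
Σp_4ᵢ² = 0.27² + 0.12² + 0.56² + 0.05² = 0.0729 + 0.0144 + 0.3136 + 0.0025 = 0.4034
B_4 = 1 / 0.4034 = 2.4789
Σp_3ᵢ² = 0.33² + 0.17² + 0.25² + 0.25² = 0.1089 + 0.0289 + 0.0625 + 0.0625 = 0.2628
B_3 = 1 / 0.2628 = 3.8052
Highest B → broadest niche (most generalist): species 3 (B = 3.81).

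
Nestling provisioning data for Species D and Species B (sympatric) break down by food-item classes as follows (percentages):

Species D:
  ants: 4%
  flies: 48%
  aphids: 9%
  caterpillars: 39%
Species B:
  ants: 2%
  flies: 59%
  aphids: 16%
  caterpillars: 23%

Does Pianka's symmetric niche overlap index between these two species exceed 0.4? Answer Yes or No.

Convert percentages to proportions (divide by 100).
Σ p₁ᵢp₂ᵢ = 0.0008 + 0.2832 + 0.0144 + 0.0897 = 0.3881
Σp_1ᵢ² = 0.04² + 0.48² + 0.09² + 0.39² = 0.0016 + 0.2304 + 0.0081 + 0.1521 = 0.3922
Σp_2ᵢ² = 0.02² + 0.59² + 0.16² + 0.23² = 0.0004 + 0.3481 + 0.0256 + 0.0529 = 0.4270
O = 0.3881 / √(0.3922 × 0.4270) = 0.3881 / 0.40923 = 0.9484
O = 0.9484 > 0.4 → Yes.

Yes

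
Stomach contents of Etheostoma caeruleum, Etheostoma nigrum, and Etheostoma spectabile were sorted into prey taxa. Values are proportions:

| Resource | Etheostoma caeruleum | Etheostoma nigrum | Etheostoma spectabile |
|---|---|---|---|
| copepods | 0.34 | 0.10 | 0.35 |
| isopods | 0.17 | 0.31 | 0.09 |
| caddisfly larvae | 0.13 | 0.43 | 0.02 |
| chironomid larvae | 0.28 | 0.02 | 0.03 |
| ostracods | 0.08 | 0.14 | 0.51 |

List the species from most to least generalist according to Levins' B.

Σp_caerᵢ² = 0.34² + 0.17² + 0.13² + 0.28² + 0.08² = 0.1156 + 0.0289 + 0.0169 + 0.0784 + 0.0064 = 0.2462
B_caer = 1 / 0.2462 = 4.0617
Σp_nigrᵢ² = 0.10² + 0.31² + 0.43² + 0.02² + 0.14² = 0.0100 + 0.0961 + 0.1849 + 0.0004 + 0.0196 = 0.3110
B_nigr = 1 / 0.3110 = 3.2154
Σp_specᵢ² = 0.35² + 0.09² + 0.02² + 0.03² + 0.51² = 0.1225 + 0.0081 + 0.0004 + 0.0009 + 0.2601 = 0.3920
B_spec = 1 / 0.3920 = 2.5510
Ranking by B (broadest → narrowest): Etheostoma caeruleum (4.06) > Etheostoma nigrum (3.22) > Etheostoma spectabile (2.55)

Etheostoma caeruleum > Etheostoma nigrum > Etheostoma spectabile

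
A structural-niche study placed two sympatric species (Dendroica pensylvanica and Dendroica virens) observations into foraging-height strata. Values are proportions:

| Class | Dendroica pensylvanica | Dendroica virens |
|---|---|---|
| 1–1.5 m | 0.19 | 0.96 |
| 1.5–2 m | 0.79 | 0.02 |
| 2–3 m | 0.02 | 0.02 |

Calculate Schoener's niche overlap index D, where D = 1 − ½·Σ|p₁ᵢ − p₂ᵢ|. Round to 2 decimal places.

Σ|p₁ᵢ − p₂ᵢ| = 0.77 + 0.77 + 0.00 = 1.54
D = 1 − ½ × 1.54 = 1 − 0.770 = 0.2300

0.23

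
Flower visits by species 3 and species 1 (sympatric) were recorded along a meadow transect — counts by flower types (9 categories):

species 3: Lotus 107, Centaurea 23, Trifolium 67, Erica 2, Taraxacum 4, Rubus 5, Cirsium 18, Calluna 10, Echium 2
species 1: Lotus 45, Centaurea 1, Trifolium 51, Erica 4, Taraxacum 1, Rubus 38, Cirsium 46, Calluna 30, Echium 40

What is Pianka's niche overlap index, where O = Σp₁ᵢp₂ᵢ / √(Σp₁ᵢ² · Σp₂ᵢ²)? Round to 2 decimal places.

0.72

Proportions for species 3 (n=238): 107/238=0.4496, 23/238=0.0966, 67/238=0.2815, 2/238=0.0084, 4/238=0.0168, 5/238=0.0210, 18/238=0.0756, 10/238=0.0420, 2/238=0.0084
Proportions for species 1 (n=256): 45/256=0.1758, 1/256=0.0039, 51/256=0.1992, 4/256=0.0156, 1/256=0.0039, 38/256=0.1484, 46/256=0.1797, 30/256=0.1172, 40/256=0.1563
Σ p₁ᵢp₂ᵢ = 0.079040 + 0.000377 + 0.056075 + 0.000131 + 0.000066 + 0.003116 + 0.013585 + 0.004922 + 0.001313 = 0.158625
Σp_1ᵢ² = 0.4496² + 0.0966² + 0.2815² + 0.0084² + 0.0168² + 0.0210² + 0.0756² + 0.0420² + 0.0084² = 0.202140 + 0.009332 + 0.079242 + 0.000071 + 0.000282 + 0.000441 + 0.005715 + 0.001764 + 0.000071 = 0.299058
Σp_2ᵢ² = 0.1758² + 0.0039² + 0.1992² + 0.0156² + 0.0039² + 0.1484² + 0.1797² + 0.1172² + 0.1563² = 0.030906 + 0.000015 + 0.039681 + 0.000243 + 0.000015 + 0.022023 + 0.032292 + 0.013736 + 0.024430 = 0.163341
O = 0.158625 / √(0.299058 × 0.163341) = 0.158625 / 0.2210168 = 0.7177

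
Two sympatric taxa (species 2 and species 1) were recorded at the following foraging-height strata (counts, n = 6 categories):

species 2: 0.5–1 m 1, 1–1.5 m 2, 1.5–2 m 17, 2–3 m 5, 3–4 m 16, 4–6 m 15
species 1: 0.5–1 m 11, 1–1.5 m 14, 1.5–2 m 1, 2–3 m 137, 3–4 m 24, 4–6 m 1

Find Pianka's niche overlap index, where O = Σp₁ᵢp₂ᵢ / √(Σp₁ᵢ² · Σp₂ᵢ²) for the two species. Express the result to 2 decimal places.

0.29

Proportions for species 2 (n=56): 1/56=0.0179, 2/56=0.0357, 17/56=0.3036, 5/56=0.0893, 16/56=0.2857, 15/56=0.2679
Proportions for species 1 (n=188): 11/188=0.0585, 14/188=0.0745, 1/188=0.0053, 137/188=0.7287, 24/188=0.1277, 1/188=0.0053
Σ p₁ᵢp₂ᵢ = 0.001047 + 0.002660 + 0.001609 + 0.065073 + 0.036484 + 0.001420 = 0.108293
Σp_1ᵢ² = 0.0179² + 0.0357² + 0.3036² + 0.0893² + 0.2857² + 0.2679² = 0.000320 + 0.001274 + 0.092173 + 0.007974 + 0.081624 + 0.071770 = 0.255135
Σp_2ᵢ² = 0.0585² + 0.0745² + 0.0053² + 0.7287² + 0.1277² + 0.0053² = 0.003422 + 0.005550 + 0.000028 + 0.531004 + 0.016307 + 0.000028 = 0.556339
O = 0.108293 / √(0.255135 × 0.556339) = 0.108293 / 0.3767513 = 0.2874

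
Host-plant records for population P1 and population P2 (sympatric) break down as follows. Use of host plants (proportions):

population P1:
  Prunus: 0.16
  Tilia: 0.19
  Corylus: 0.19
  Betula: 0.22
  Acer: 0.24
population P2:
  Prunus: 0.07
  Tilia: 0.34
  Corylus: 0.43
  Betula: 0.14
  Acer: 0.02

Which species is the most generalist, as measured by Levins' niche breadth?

Σp_P1ᵢ² = 0.16² + 0.19² + 0.19² + 0.22² + 0.24² = 0.0256 + 0.0361 + 0.0361 + 0.0484 + 0.0576 = 0.2038
B_P1 = 1 / 0.2038 = 4.9068
Σp_P2ᵢ² = 0.07² + 0.34² + 0.43² + 0.14² + 0.02² = 0.0049 + 0.1156 + 0.1849 + 0.0196 + 0.0004 = 0.3254
B_P2 = 1 / 0.3254 = 3.0731
Highest B → broadest niche (most generalist): population P1 (B = 4.91).

population P1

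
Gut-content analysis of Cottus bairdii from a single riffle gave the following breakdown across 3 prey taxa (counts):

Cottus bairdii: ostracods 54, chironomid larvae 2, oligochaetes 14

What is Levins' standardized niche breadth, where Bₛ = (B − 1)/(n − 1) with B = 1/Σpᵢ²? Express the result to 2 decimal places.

0.29

Proportions for Cottus bairdii (n=70): 54/70=0.7714, 2/70=0.0286, 14/70=0.2000
Σpᵢ² = 0.7714² + 0.0286² + 0.2000² = 0.595058 + 0.000818 + 0.040000 = 0.635876
B = 1 / 0.635876 = 1.5726
Bₛ = (B − 1)/(n − 1) = (1.5726 − 1)/(3 − 1) = 0.5726/2 = 0.2863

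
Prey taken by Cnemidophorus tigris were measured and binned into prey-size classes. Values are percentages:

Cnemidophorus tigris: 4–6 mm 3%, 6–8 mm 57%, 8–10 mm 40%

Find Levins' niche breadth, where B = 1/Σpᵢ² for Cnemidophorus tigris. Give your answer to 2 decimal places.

2.06

Convert percentages to proportions (divide by 100).
Σpᵢ² = 0.03² + 0.57² + 0.40² = 0.0009 + 0.3249 + 0.1600 = 0.4858
B = 1 / 0.4858 = 2.0585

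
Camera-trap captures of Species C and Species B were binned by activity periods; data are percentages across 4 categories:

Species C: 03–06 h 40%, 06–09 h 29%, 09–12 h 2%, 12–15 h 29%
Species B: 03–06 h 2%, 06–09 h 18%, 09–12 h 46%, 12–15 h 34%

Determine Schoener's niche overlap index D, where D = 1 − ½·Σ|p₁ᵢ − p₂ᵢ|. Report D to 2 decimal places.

0.51

Convert percentages to proportions (divide by 100).
Σ|p₁ᵢ − p₂ᵢ| = 0.38 + 0.11 + 0.44 + 0.05 = 0.98
D = 1 − ½ × 0.98 = 1 − 0.490 = 0.5100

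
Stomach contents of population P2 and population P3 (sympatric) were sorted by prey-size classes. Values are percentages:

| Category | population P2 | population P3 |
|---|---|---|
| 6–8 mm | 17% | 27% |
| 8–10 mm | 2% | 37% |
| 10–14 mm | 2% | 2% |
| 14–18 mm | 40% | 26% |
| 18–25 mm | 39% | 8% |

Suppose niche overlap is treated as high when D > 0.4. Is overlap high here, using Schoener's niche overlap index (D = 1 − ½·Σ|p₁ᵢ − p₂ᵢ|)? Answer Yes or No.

Yes

Convert percentages to proportions (divide by 100).
Σ|p₁ᵢ − p₂ᵢ| = 0.10 + 0.35 + 0.00 + 0.14 + 0.31 = 0.90
D = 1 − ½ × 0.90 = 1 − 0.450 = 0.5500
D = 0.5500 > 0.4 → Yes.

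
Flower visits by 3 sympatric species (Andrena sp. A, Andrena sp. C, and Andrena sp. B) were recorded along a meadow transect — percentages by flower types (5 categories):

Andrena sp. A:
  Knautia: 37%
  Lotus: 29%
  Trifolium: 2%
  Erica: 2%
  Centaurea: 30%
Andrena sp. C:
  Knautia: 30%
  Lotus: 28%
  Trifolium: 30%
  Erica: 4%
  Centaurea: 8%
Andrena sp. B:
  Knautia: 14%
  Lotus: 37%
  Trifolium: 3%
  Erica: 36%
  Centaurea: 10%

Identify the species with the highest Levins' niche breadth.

Convert percentages to proportions (divide by 100).
Σp_Aᵢ² = 0.37² + 0.29² + 0.02² + 0.02² + 0.30² = 0.1369 + 0.0841 + 0.0004 + 0.0004 + 0.0900 = 0.3118
B_A = 1 / 0.3118 = 3.2072
Σp_Cᵢ² = 0.30² + 0.28² + 0.30² + 0.04² + 0.08² = 0.0900 + 0.0784 + 0.0900 + 0.0016 + 0.0064 = 0.2664
B_C = 1 / 0.2664 = 3.7538
Σp_Bᵢ² = 0.14² + 0.37² + 0.03² + 0.36² + 0.10² = 0.0196 + 0.1369 + 0.0009 + 0.1296 + 0.0100 = 0.2970
B_B = 1 / 0.2970 = 3.3670
Highest B → broadest niche (most generalist): Andrena sp. C (B = 3.75).

Andrena sp. C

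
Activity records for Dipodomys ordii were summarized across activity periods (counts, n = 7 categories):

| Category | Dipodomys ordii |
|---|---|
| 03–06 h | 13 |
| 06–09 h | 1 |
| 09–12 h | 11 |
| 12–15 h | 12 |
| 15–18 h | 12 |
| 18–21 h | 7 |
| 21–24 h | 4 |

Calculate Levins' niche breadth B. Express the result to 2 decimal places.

5.59

Proportions for Dipodomys ordii (n=60): 13/60=0.2167, 1/60=0.0167, 11/60=0.1833, 12/60=0.2000, 12/60=0.2000, 7/60=0.1167, 4/60=0.0667
Σpᵢ² = 0.2167² + 0.0167² + 0.1833² + 0.2000² + 0.2000² + 0.1167² + 0.0667² = 0.046959 + 0.000279 + 0.033599 + 0.040000 + 0.040000 + 0.013619 + 0.004449 = 0.178905
B = 1 / 0.178905 = 5.5896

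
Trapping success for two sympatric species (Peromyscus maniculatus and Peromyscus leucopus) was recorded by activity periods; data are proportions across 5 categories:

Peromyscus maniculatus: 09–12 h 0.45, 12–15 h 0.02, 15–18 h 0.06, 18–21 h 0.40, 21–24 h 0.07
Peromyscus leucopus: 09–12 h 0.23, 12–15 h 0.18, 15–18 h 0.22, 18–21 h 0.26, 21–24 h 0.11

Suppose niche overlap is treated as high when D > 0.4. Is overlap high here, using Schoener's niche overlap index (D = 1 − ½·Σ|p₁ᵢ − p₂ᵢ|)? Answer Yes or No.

Yes

Σ|p₁ᵢ − p₂ᵢ| = 0.22 + 0.16 + 0.16 + 0.14 + 0.04 = 0.72
D = 1 − ½ × 0.72 = 1 − 0.360 = 0.6400
D = 0.6400 > 0.4 → Yes.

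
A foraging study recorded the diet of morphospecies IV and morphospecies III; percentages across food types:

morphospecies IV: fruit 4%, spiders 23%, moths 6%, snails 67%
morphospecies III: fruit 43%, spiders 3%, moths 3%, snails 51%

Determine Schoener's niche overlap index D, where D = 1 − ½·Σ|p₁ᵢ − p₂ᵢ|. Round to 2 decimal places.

Convert percentages to proportions (divide by 100).
Σ|p₁ᵢ − p₂ᵢ| = 0.39 + 0.20 + 0.03 + 0.16 = 0.78
D = 1 − ½ × 0.78 = 1 − 0.390 = 0.6100

0.61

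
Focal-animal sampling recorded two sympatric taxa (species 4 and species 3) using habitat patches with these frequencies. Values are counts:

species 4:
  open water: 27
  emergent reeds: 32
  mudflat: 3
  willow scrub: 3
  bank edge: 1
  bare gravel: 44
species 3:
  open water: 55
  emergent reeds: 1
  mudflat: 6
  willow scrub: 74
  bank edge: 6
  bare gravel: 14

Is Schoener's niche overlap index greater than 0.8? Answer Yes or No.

No

Proportions for species 4 (n=110): 27/110=0.2455, 32/110=0.2909, 3/110=0.0273, 3/110=0.0273, 1/110=0.0091, 44/110=0.4000
Proportions for species 3 (n=156): 55/156=0.3526, 1/156=0.0064, 6/156=0.0385, 74/156=0.4744, 6/156=0.0385, 14/156=0.0897
Σ|p₁ᵢ − p₂ᵢ| = 0.1071 + 0.2845 + 0.0112 + 0.4471 + 0.0294 + 0.3103 = 1.1896
D = 1 − ½ × 1.1896 = 1 − 0.59480 = 0.40520
D = 0.40520 < 0.8 → No.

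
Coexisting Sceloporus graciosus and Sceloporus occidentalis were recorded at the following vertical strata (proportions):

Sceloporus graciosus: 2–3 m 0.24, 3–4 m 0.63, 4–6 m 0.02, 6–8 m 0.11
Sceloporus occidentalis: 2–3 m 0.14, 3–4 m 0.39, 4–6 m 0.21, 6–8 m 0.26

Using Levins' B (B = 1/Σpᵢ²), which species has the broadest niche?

Σp_gracᵢ² = 0.24² + 0.63² + 0.02² + 0.11² = 0.0576 + 0.3969 + 0.0004 + 0.0121 = 0.4670
B_grac = 1 / 0.4670 = 2.1413
Σp_occiᵢ² = 0.14² + 0.39² + 0.21² + 0.26² = 0.0196 + 0.1521 + 0.0441 + 0.0676 = 0.2834
B_occi = 1 / 0.2834 = 3.5286
Highest B → broadest niche (most generalist): Sceloporus occidentalis (B = 3.53).

Sceloporus occidentalis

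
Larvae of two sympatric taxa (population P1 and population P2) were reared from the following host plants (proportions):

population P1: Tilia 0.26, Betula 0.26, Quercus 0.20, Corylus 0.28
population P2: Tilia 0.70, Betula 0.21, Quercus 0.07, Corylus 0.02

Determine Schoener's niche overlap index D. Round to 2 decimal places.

Σ|p₁ᵢ − p₂ᵢ| = 0.44 + 0.05 + 0.13 + 0.26 = 0.88
D = 1 − ½ × 0.88 = 1 − 0.440 = 0.5600

0.56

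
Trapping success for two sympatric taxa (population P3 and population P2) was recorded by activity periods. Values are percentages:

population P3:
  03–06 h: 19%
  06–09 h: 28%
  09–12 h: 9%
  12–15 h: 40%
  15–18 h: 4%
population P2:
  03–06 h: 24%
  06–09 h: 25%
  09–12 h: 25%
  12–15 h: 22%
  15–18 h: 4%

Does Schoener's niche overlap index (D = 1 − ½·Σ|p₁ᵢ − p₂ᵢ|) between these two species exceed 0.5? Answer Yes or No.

Convert percentages to proportions (divide by 100).
Σ|p₁ᵢ − p₂ᵢ| = 0.05 + 0.03 + 0.16 + 0.18 + 0.00 = 0.42
D = 1 − ½ × 0.42 = 1 − 0.210 = 0.7900
D = 0.7900 > 0.5 → Yes.

Yes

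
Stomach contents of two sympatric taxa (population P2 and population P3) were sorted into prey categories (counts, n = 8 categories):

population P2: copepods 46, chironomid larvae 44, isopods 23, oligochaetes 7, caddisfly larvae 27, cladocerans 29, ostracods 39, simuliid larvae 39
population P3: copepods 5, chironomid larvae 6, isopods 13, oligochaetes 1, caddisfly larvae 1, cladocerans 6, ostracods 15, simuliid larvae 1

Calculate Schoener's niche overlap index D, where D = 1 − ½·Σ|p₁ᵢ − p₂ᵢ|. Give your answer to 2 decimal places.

0.65

Proportions for population P2 (n=254): 46/254=0.1811, 44/254=0.1732, 23/254=0.0906, 7/254=0.0276, 27/254=0.1063, 29/254=0.1142, 39/254=0.1535, 39/254=0.1535
Proportions for population P3 (n=48): 5/48=0.1042, 6/48=0.1250, 13/48=0.2708, 1/48=0.0208, 1/48=0.0208, 6/48=0.1250, 15/48=0.3125, 1/48=0.0208
Σ|p₁ᵢ − p₂ᵢ| = 0.0769 + 0.0482 + 0.1802 + 0.0068 + 0.0855 + 0.0108 + 0.1590 + 0.1327 = 0.7001
D = 1 − ½ × 0.7001 = 1 − 0.35005 = 0.64995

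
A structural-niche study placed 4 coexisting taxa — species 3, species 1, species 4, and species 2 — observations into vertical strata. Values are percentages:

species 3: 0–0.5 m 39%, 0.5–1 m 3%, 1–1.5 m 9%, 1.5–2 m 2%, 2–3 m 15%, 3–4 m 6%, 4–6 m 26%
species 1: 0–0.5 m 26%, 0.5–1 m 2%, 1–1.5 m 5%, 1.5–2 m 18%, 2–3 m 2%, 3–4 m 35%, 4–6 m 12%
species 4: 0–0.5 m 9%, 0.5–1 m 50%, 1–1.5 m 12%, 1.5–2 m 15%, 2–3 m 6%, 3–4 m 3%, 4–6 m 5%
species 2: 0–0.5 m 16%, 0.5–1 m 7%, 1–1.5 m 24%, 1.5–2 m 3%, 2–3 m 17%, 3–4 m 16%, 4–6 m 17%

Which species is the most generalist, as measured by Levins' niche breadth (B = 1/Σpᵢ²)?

Convert percentages to proportions (divide by 100).
Σp_3ᵢ² = 0.39² + 0.03² + 0.09² + 0.02² + 0.15² + 0.06² + 0.26² = 0.1521 + 0.0009 + 0.0081 + 0.0004 + 0.0225 + 0.0036 + 0.0676 = 0.2552
B_3 = 1 / 0.2552 = 3.9185
Σp_1ᵢ² = 0.26² + 0.02² + 0.05² + 0.18² + 0.02² + 0.35² + 0.12² = 0.0676 + 0.0004 + 0.0025 + 0.0324 + 0.0004 + 0.1225 + 0.0144 = 0.2402
B_1 = 1 / 0.2402 = 4.1632
Σp_4ᵢ² = 0.09² + 0.50² + 0.12² + 0.15² + 0.06² + 0.03² + 0.05² = 0.0081 + 0.2500 + 0.0144 + 0.0225 + 0.0036 + 0.0009 + 0.0025 = 0.3020
B_4 = 1 / 0.3020 = 3.3113
Σp_2ᵢ² = 0.16² + 0.07² + 0.24² + 0.03² + 0.17² + 0.16² + 0.17² = 0.0256 + 0.0049 + 0.0576 + 0.0009 + 0.0289 + 0.0256 + 0.0289 = 0.1724
B_2 = 1 / 0.1724 = 5.8005
Highest B → broadest niche (most generalist): species 2 (B = 5.80).

species 2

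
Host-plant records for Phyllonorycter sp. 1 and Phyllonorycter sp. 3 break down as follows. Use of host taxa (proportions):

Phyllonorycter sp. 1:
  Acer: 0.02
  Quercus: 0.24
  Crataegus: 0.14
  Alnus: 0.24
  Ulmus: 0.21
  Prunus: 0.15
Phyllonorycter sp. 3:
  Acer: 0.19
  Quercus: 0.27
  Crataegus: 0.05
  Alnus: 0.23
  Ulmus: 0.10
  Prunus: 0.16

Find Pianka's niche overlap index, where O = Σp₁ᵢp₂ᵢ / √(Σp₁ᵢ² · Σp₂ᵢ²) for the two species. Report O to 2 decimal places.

Σ p₁ᵢp₂ᵢ = 0.0038 + 0.0648 + 0.0070 + 0.0552 + 0.0210 + 0.0240 = 0.1758
Σp_1ᵢ² = 0.02² + 0.24² + 0.14² + 0.24² + 0.21² + 0.15² = 0.0004 + 0.0576 + 0.0196 + 0.0576 + 0.0441 + 0.0225 = 0.2018
Σp_2ᵢ² = 0.19² + 0.27² + 0.05² + 0.23² + 0.10² + 0.16² = 0.0361 + 0.0729 + 0.0025 + 0.0529 + 0.0100 + 0.0256 = 0.2000
O = 0.1758 / √(0.2018 × 0.2000) = 0.1758 / 0.20090 = 0.8751

0.88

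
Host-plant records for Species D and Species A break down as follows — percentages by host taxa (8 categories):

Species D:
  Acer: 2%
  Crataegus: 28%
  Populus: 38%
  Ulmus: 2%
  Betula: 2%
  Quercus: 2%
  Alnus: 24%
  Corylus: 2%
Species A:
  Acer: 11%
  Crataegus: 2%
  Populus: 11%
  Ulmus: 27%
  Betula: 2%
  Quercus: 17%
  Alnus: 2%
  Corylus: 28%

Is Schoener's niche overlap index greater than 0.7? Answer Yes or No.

No

Convert percentages to proportions (divide by 100).
Σ|p₁ᵢ − p₂ᵢ| = 0.09 + 0.26 + 0.27 + 0.25 + 0.00 + 0.15 + 0.22 + 0.26 = 1.50
D = 1 − ½ × 1.50 = 1 − 0.750 = 0.2500
D = 0.2500 < 0.7 → No.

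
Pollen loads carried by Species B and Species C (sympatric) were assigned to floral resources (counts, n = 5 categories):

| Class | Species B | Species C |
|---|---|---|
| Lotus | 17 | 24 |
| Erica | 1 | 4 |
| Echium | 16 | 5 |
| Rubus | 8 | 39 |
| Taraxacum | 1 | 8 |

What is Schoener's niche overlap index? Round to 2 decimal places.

0.60

Proportions for Species B (n=43): 17/43=0.3953, 1/43=0.0233, 16/43=0.3721, 8/43=0.1860, 1/43=0.0233
Proportions for Species C (n=80): 24/80=0.3000, 4/80=0.0500, 5/80=0.0625, 39/80=0.4875, 8/80=0.1000
Σ|p₁ᵢ − p₂ᵢ| = 0.0953 + 0.0267 + 0.3096 + 0.3015 + 0.0767 = 0.8098
D = 1 − ½ × 0.8098 = 1 − 0.40490 = 0.59510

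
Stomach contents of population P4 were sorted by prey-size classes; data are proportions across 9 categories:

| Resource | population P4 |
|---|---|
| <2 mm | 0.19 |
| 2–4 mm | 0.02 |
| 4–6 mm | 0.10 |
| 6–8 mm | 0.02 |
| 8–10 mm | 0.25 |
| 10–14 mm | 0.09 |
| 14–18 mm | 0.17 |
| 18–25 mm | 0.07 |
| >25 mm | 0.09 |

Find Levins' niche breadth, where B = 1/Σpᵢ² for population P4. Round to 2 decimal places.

Σpᵢ² = 0.19² + 0.02² + 0.10² + 0.02² + 0.25² + 0.09² + 0.17² + 0.07² + 0.09² = 0.0361 + 0.0004 + 0.0100 + 0.0004 + 0.0625 + 0.0081 + 0.0289 + 0.0049 + 0.0081 = 0.1594
B = 1 / 0.1594 = 6.2735

6.27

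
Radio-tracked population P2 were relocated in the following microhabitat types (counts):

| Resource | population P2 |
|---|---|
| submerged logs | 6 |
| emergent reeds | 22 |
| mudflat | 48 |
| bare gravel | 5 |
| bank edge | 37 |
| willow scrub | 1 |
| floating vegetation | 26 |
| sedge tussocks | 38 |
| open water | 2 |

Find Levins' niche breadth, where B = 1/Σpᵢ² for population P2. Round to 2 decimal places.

Proportions for population P2 (n=185): 6/185=0.0324, 22/185=0.1189, 48/185=0.2595, 5/185=0.0270, 37/185=0.2000, 1/185=0.0054, 26/185=0.1405, 38/185=0.2054, 2/185=0.0108
Σpᵢ² = 0.0324² + 0.1189² + 0.2595² + 0.0270² + 0.2000² + 0.0054² + 0.1405² + 0.2054² + 0.0108² = 0.001050 + 0.014137 + 0.067340 + 0.000729 + 0.040000 + 0.000029 + 0.019740 + 0.042189 + 0.000117 = 0.185331
B = 1 / 0.185331 = 5.3958

5.40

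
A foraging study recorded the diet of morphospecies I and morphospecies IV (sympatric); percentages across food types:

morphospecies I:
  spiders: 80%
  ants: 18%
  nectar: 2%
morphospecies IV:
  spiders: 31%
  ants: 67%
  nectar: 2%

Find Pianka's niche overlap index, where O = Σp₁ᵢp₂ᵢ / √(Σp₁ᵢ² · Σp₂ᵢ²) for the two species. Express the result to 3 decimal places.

0.609

Convert percentages to proportions (divide by 100).
Σ p₁ᵢp₂ᵢ = 0.2480 + 0.1206 + 0.0004 = 0.3690
Σp_1ᵢ² = 0.80² + 0.18² + 0.02² = 0.6400 + 0.0324 + 0.0004 = 0.6728
Σp_2ᵢ² = 0.31² + 0.67² + 0.02² = 0.0961 + 0.4489 + 0.0004 = 0.5454
O = 0.3690 / √(0.6728 × 0.5454) = 0.3690 / 0.605760 = 0.60915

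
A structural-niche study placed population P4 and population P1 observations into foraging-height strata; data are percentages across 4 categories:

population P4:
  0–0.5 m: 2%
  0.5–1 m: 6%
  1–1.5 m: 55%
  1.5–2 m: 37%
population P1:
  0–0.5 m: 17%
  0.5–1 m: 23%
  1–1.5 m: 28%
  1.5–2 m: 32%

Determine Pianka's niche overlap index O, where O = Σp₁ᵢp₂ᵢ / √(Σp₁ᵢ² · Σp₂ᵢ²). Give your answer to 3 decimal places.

0.849

Convert percentages to proportions (divide by 100).
Σ p₁ᵢp₂ᵢ = 0.0034 + 0.0138 + 0.1540 + 0.1184 = 0.2896
Σp_1ᵢ² = 0.02² + 0.06² + 0.55² + 0.37² = 0.0004 + 0.0036 + 0.3025 + 0.1369 = 0.4434
Σp_2ᵢ² = 0.17² + 0.23² + 0.28² + 0.32² = 0.0289 + 0.0529 + 0.0784 + 0.1024 = 0.2626
O = 0.2896 / √(0.4434 × 0.2626) = 0.2896 / 0.341228 = 0.84870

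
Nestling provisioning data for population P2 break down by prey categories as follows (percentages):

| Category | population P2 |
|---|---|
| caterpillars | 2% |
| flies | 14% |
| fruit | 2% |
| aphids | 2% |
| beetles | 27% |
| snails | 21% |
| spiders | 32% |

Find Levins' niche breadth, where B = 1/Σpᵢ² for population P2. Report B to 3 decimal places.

Convert percentages to proportions (divide by 100).
Σpᵢ² = 0.02² + 0.14² + 0.02² + 0.02² + 0.27² + 0.21² + 0.32² = 0.0004 + 0.0196 + 0.0004 + 0.0004 + 0.0729 + 0.0441 + 0.1024 = 0.2402
B = 1 / 0.2402 = 4.16320

4.163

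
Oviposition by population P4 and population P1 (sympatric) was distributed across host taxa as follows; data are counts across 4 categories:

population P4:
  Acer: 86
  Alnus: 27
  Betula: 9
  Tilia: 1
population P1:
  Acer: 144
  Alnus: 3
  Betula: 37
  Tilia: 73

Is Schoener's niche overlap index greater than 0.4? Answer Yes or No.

Yes

Proportions for population P4 (n=123): 86/123=0.6992, 27/123=0.2195, 9/123=0.0732, 1/123=0.0081
Proportions for population P1 (n=257): 144/257=0.5603, 3/257=0.0117, 37/257=0.1440, 73/257=0.2840
Σ|p₁ᵢ − p₂ᵢ| = 0.1389 + 0.2078 + 0.0708 + 0.2759 = 0.6934
D = 1 − ½ × 0.6934 = 1 − 0.34670 = 0.65330
D = 0.65330 > 0.4 → Yes.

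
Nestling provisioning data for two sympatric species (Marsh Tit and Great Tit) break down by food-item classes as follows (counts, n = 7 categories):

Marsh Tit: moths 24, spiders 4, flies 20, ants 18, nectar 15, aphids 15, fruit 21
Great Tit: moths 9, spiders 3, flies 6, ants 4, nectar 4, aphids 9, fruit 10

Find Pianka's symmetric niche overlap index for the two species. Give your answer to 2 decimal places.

Proportions for Marsh Tit (n=117): 24/117=0.2051, 4/117=0.0342, 20/117=0.1709, 18/117=0.1538, 15/117=0.1282, 15/117=0.1282, 21/117=0.1795
Proportions for Great Tit (n=45): 9/45=0.2000, 3/45=0.0667, 6/45=0.1333, 4/45=0.0889, 4/45=0.0889, 9/45=0.2000, 10/45=0.2222
Σ p₁ᵢp₂ᵢ = 0.041020 + 0.002281 + 0.022781 + 0.013673 + 0.011397 + 0.025640 + 0.039885 = 0.156677
Σp_1ᵢ² = 0.2051² + 0.0342² + 0.1709² + 0.1538² + 0.1282² + 0.1282² + 0.1795² = 0.042066 + 0.001170 + 0.029207 + 0.023654 + 0.016435 + 0.016435 + 0.032220 = 0.161187
Σp_2ᵢ² = 0.2000² + 0.0667² + 0.1333² + 0.0889² + 0.0889² + 0.2000² + 0.2222² = 0.040000 + 0.004449 + 0.017769 + 0.007903 + 0.007903 + 0.040000 + 0.049373 = 0.167397
O = 0.156677 / √(0.161187 × 0.167397) = 0.156677 / 0.1642627 = 0.9538

0.95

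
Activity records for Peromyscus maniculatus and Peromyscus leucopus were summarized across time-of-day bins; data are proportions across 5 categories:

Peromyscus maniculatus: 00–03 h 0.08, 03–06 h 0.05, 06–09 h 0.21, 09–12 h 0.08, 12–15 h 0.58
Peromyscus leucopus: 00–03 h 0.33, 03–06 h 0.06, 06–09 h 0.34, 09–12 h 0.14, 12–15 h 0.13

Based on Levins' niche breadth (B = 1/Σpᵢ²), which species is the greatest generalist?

Σp_maniᵢ² = 0.08² + 0.05² + 0.21² + 0.08² + 0.58² = 0.0064 + 0.0025 + 0.0441 + 0.0064 + 0.3364 = 0.3958
B_mani = 1 / 0.3958 = 2.5265
Σp_leucᵢ² = 0.33² + 0.06² + 0.34² + 0.14² + 0.13² = 0.1089 + 0.0036 + 0.1156 + 0.0196 + 0.0169 = 0.2646
B_leuc = 1 / 0.2646 = 3.7793
Highest B → broadest niche (most generalist): Peromyscus leucopus (B = 3.78).

Peromyscus leucopus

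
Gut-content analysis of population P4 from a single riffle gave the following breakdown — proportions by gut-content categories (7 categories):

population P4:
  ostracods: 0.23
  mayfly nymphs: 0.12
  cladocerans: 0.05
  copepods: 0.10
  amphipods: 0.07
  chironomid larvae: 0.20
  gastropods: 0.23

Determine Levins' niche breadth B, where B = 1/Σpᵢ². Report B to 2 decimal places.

5.63

Σpᵢ² = 0.23² + 0.12² + 0.05² + 0.10² + 0.07² + 0.20² + 0.23² = 0.0529 + 0.0144 + 0.0025 + 0.0100 + 0.0049 + 0.0400 + 0.0529 = 0.1776
B = 1 / 0.1776 = 5.6306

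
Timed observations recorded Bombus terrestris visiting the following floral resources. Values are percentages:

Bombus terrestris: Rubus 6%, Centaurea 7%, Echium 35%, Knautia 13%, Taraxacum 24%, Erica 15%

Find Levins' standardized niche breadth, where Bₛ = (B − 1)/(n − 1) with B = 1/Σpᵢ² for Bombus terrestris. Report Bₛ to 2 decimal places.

Convert percentages to proportions (divide by 100).
Σpᵢ² = 0.06² + 0.07² + 0.35² + 0.13² + 0.24² + 0.15² = 0.0036 + 0.0049 + 0.1225 + 0.0169 + 0.0576 + 0.0225 = 0.2280
B = 1 / 0.2280 = 4.3860
Bₛ = (B − 1)/(n − 1) = (4.3860 − 1)/(6 − 1) = 3.3860/5 = 0.6772

0.68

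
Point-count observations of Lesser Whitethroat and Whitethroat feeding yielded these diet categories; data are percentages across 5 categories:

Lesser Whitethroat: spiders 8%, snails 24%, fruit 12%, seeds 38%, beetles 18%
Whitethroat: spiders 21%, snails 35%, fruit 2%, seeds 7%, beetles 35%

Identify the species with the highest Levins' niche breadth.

Lesser Whitethroat

Convert percentages to proportions (divide by 100).
Σp_Lessᵢ² = 0.08² + 0.24² + 0.12² + 0.38² + 0.18² = 0.0064 + 0.0576 + 0.0144 + 0.1444 + 0.0324 = 0.2552
B_Less = 1 / 0.2552 = 3.9185
Σp_Whitᵢ² = 0.21² + 0.35² + 0.02² + 0.07² + 0.35² = 0.0441 + 0.1225 + 0.0004 + 0.0049 + 0.1225 = 0.2944
B_Whit = 1 / 0.2944 = 3.3967
Highest B → broadest niche (most generalist): Lesser Whitethroat (B = 3.92).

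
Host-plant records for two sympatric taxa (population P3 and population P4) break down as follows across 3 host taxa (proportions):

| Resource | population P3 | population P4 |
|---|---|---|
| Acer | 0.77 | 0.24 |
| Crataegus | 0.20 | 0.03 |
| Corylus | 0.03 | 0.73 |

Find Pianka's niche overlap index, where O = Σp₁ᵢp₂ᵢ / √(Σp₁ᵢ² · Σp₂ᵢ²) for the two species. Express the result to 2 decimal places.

0.35

Σ p₁ᵢp₂ᵢ = 0.1848 + 0.0060 + 0.0219 = 0.2127
Σp_1ᵢ² = 0.77² + 0.20² + 0.03² = 0.5929 + 0.0400 + 0.0009 = 0.6338
Σp_2ᵢ² = 0.24² + 0.03² + 0.73² = 0.0576 + 0.0009 + 0.5329 = 0.5914
O = 0.2127 / √(0.6338 × 0.5914) = 0.2127 / 0.61223 = 0.3474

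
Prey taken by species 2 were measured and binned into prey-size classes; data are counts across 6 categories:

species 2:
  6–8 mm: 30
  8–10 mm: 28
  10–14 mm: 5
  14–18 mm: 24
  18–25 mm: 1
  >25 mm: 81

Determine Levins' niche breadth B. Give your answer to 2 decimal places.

3.23

Proportions for species 2 (n=169): 30/169=0.1775, 28/169=0.1657, 5/169=0.0296, 24/169=0.1420, 1/169=0.0059, 81/169=0.4793
Σpᵢ² = 0.1775² + 0.1657² + 0.0296² + 0.1420² + 0.0059² + 0.4793² = 0.031506 + 0.027456 + 0.000876 + 0.020164 + 0.000035 + 0.229728 = 0.309765
B = 1 / 0.309765 = 3.2283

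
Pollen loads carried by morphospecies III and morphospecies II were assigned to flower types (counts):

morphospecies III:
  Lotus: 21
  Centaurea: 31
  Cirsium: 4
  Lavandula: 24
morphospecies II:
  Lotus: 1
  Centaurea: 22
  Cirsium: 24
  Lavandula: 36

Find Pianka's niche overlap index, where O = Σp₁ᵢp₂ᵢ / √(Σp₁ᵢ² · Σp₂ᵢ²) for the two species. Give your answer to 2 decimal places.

0.77

Proportions for morphospecies III (n=80): 21/80=0.2625, 31/80=0.3875, 4/80=0.0500, 24/80=0.3000
Proportions for morphospecies II (n=83): 1/83=0.0120, 22/83=0.2651, 24/83=0.2892, 36/83=0.4337
Σ p₁ᵢp₂ᵢ = 0.003150 + 0.102726 + 0.014460 + 0.130110 = 0.250446
Σp_1ᵢ² = 0.2625² + 0.3875² + 0.0500² + 0.3000² = 0.068906 + 0.150156 + 0.002500 + 0.090000 = 0.311562
Σp_2ᵢ² = 0.0120² + 0.2651² + 0.2892² + 0.4337² = 0.000144 + 0.070278 + 0.083637 + 0.188096 = 0.342155
O = 0.250446 / √(0.311562 × 0.342155) = 0.250446 / 0.3265004 = 0.7671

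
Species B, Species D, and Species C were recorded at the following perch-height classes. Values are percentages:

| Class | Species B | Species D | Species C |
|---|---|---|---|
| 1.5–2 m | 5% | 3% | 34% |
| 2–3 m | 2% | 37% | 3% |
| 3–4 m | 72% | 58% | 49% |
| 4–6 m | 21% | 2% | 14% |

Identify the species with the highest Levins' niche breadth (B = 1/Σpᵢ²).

Species C

Convert percentages to proportions (divide by 100).
Σp_Bᵢ² = 0.05² + 0.02² + 0.72² + 0.21² = 0.0025 + 0.0004 + 0.5184 + 0.0441 = 0.5654
B_B = 1 / 0.5654 = 1.7687
Σp_Dᵢ² = 0.03² + 0.37² + 0.58² + 0.02² = 0.0009 + 0.1369 + 0.3364 + 0.0004 = 0.4746
B_D = 1 / 0.4746 = 2.1070
Σp_Cᵢ² = 0.34² + 0.03² + 0.49² + 0.14² = 0.1156 + 0.0009 + 0.2401 + 0.0196 = 0.3762
B_C = 1 / 0.3762 = 2.6582
Highest B → broadest niche (most generalist): Species C (B = 2.66).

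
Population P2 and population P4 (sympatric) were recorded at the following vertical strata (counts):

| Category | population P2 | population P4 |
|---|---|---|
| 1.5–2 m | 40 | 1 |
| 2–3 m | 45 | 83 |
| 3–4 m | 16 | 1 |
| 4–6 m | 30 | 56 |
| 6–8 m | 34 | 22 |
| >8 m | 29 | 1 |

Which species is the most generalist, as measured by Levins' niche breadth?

Proportions for population P2 (n=194): 40/194=0.2062, 45/194=0.2320, 16/194=0.0825, 30/194=0.1546, 34/194=0.1753, 29/194=0.1495
Proportions for population P4 (n=164): 1/164=0.0061, 83/164=0.5061, 1/164=0.0061, 56/164=0.3415, 22/164=0.1341, 1/164=0.0061
Σp_P2ᵢ² = 0.2062² + 0.2320² + 0.0825² + 0.1546² + 0.1753² + 0.1495² = 0.042518 + 0.053824 + 0.006806 + 0.023901 + 0.030730 + 0.022350 = 0.180129
B_P2 = 1 / 0.180129 = 5.5516
Σp_P4ᵢ² = 0.0061² + 0.5061² + 0.0061² + 0.3415² + 0.1341² + 0.0061² = 0.000037 + 0.256137 + 0.000037 + 0.116622 + 0.017983 + 0.000037 = 0.390853
B_P4 = 1 / 0.390853 = 2.5585
Highest B → broadest niche (most generalist): population P2 (B = 5.55).

population P2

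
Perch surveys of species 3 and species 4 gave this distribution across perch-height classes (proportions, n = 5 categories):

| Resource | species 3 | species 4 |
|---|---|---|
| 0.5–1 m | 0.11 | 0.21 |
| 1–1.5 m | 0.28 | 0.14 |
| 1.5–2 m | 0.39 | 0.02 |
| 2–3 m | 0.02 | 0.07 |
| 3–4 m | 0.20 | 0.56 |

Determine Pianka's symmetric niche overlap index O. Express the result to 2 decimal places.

Σ p₁ᵢp₂ᵢ = 0.0231 + 0.0392 + 0.0078 + 0.0014 + 0.1120 = 0.1835
Σp_1ᵢ² = 0.11² + 0.28² + 0.39² + 0.02² + 0.20² = 0.0121 + 0.0784 + 0.1521 + 0.0004 + 0.0400 = 0.2830
Σp_2ᵢ² = 0.21² + 0.14² + 0.02² + 0.07² + 0.56² = 0.0441 + 0.0196 + 0.0004 + 0.0049 + 0.3136 = 0.3826
O = 0.1835 / √(0.2830 × 0.3826) = 0.1835 / 0.32905 = 0.5577

0.56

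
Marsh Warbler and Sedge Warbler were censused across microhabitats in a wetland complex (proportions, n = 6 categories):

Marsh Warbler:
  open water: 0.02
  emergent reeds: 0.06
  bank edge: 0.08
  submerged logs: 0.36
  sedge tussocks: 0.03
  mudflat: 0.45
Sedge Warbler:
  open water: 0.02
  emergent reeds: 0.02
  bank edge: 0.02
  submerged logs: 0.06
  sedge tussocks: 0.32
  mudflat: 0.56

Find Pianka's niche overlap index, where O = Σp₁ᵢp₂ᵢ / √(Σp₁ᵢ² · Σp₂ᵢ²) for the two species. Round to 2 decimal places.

0.75

Σ p₁ᵢp₂ᵢ = 0.0004 + 0.0012 + 0.0016 + 0.0216 + 0.0096 + 0.2520 = 0.2864
Σp_1ᵢ² = 0.02² + 0.06² + 0.08² + 0.36² + 0.03² + 0.45² = 0.0004 + 0.0036 + 0.0064 + 0.1296 + 0.0009 + 0.2025 = 0.3434
Σp_2ᵢ² = 0.02² + 0.02² + 0.02² + 0.06² + 0.32² + 0.56² = 0.0004 + 0.0004 + 0.0004 + 0.0036 + 0.1024 + 0.3136 = 0.4208
O = 0.2864 / √(0.3434 × 0.4208) = 0.2864 / 0.38014 = 0.7534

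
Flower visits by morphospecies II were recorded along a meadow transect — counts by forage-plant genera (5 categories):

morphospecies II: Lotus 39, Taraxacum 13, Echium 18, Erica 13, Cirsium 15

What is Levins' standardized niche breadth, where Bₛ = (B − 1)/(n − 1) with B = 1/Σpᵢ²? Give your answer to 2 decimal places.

Proportions for morphospecies II (n=98): 39/98=0.3980, 13/98=0.1327, 18/98=0.1837, 13/98=0.1327, 15/98=0.1531
Σpᵢ² = 0.3980² + 0.1327² + 0.1837² + 0.1327² + 0.1531² = 0.158404 + 0.017609 + 0.033746 + 0.017609 + 0.023440 = 0.250808
B = 1 / 0.250808 = 3.9871
Bₛ = (B − 1)/(n − 1) = (3.9871 − 1)/(5 − 1) = 2.9871/4 = 0.7468

0.75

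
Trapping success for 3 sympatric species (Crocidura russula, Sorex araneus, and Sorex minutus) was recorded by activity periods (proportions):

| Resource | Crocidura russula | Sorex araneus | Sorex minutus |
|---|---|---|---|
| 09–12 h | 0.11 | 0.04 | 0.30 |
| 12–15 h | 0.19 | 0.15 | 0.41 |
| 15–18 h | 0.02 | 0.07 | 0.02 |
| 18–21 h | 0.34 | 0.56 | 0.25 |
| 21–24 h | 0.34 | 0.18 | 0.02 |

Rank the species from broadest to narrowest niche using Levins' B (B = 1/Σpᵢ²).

Σp_russᵢ² = 0.11² + 0.19² + 0.02² + 0.34² + 0.34² = 0.0121 + 0.0361 + 0.0004 + 0.1156 + 0.1156 = 0.2798
B_russ = 1 / 0.2798 = 3.5740
Σp_aranᵢ² = 0.04² + 0.15² + 0.07² + 0.56² + 0.18² = 0.0016 + 0.0225 + 0.0049 + 0.3136 + 0.0324 = 0.3750
B_aran = 1 / 0.3750 = 2.6667
Σp_minuᵢ² = 0.30² + 0.41² + 0.02² + 0.25² + 0.02² = 0.0900 + 0.1681 + 0.0004 + 0.0625 + 0.0004 = 0.3214
B_minu = 1 / 0.3214 = 3.1114
Ranking by B (broadest → narrowest): Crocidura russula (3.57) > Sorex minutus (3.11) > Sorex araneus (2.67)

Crocidura russula > Sorex minutus > Sorex araneus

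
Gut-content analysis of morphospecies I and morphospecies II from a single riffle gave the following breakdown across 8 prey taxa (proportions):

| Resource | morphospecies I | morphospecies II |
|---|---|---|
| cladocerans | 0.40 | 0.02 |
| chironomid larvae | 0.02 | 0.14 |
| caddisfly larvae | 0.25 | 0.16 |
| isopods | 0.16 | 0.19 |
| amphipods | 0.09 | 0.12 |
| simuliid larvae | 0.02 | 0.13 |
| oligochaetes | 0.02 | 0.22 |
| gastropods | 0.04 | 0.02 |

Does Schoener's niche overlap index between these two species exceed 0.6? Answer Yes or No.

No

Σ|p₁ᵢ − p₂ᵢ| = 0.38 + 0.12 + 0.09 + 0.03 + 0.03 + 0.11 + 0.20 + 0.02 = 0.98
D = 1 − ½ × 0.98 = 1 − 0.490 = 0.5100
D = 0.5100 < 0.6 → No.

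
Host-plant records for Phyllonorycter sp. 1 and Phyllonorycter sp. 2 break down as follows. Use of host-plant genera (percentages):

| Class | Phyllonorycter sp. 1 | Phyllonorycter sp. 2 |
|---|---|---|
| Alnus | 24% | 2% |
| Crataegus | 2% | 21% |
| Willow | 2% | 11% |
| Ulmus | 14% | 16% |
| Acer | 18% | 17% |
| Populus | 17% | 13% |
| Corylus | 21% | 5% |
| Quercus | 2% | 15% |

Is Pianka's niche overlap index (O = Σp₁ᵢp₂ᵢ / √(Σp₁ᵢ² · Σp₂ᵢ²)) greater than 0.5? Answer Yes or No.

Yes

Convert percentages to proportions (divide by 100).
Σ p₁ᵢp₂ᵢ = 0.0048 + 0.0042 + 0.0022 + 0.0224 + 0.0306 + 0.0221 + 0.0105 + 0.0030 = 0.0998
Σp_1ᵢ² = 0.24² + 0.02² + 0.02² + 0.14² + 0.18² + 0.17² + 0.21² + 0.02² = 0.0576 + 0.0004 + 0.0004 + 0.0196 + 0.0324 + 0.0289 + 0.0441 + 0.0004 = 0.1838
Σp_2ᵢ² = 0.02² + 0.21² + 0.11² + 0.16² + 0.17² + 0.13² + 0.05² + 0.15² = 0.0004 + 0.0441 + 0.0121 + 0.0256 + 0.0289 + 0.0169 + 0.0025 + 0.0225 = 0.1530
O = 0.0998 / √(0.1838 × 0.1530) = 0.0998 / 0.16769 = 0.5951
O = 0.5951 > 0.5 → Yes.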